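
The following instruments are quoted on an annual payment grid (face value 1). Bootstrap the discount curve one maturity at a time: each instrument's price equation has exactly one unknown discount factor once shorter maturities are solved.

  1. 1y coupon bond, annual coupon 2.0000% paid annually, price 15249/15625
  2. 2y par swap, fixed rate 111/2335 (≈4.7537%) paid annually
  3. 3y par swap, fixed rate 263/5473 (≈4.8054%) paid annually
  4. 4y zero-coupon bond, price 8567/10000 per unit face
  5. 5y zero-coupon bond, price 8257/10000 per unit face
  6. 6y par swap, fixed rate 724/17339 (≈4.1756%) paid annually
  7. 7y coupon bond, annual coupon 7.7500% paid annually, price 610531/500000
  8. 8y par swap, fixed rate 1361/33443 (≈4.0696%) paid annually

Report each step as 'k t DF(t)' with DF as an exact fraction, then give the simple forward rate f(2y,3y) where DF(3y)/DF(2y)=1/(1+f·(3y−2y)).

1 1 598/625
2 2 1139/1250
3 3 1737/2000
4 4 8567/10000
5 5 8257/10000
6 6 1957/2500
7 7 7591/10000
8 8 3639/5000
f(2y,3y) = ((1139/1250)/(1737/2000) − 1)/(1) = 427/8685 ≈ 4.9165%

step 1 [1y] bond c/1=1/50: DF=(15249/15625 − 1/50·(0))/(1+1/50) = 598/625 ≈ 0.956800
step 2 [2y] swap r/1=111/2335: DF=(1 − 111/2335·(0.956800))/(1+111/2335) = 1139/1250 ≈ 0.911200
step 3 [3y] swap r/1=263/5473: DF=(1 − 263/5473·(0.956800+0.911200))/(1+263/5473) = 1737/2000 ≈ 0.868500
step 4 [4y] zero: DF = P = 8567/10000 ≈ 0.856700
step 5 [5y] zero: DF = P = 8257/10000 ≈ 0.825700
step 6 [6y] swap r/1=724/17339: DF=(1 − 724/17339·(0.956800+0.911200+0.868500+0.856700+0.825700))/(1+724/17339) = 1957/2500 ≈ 0.782800
step 7 [7y] bond c/1=31/400: DF=(610531/500000 − 31/400·(0.956800+0.911200+0.868500+0.856700+0.825700+0.782800))/(1+31/400) = 7591/10000 ≈ 0.759100
step 8 [8y] swap r/1=1361/33443: DF=(1 − 1361/33443·(0.956800+0.911200+0.868500+0.856700+0.825700+0.782800+0.759100))/(1+1361/33443) = 3639/5000 ≈ 0.727800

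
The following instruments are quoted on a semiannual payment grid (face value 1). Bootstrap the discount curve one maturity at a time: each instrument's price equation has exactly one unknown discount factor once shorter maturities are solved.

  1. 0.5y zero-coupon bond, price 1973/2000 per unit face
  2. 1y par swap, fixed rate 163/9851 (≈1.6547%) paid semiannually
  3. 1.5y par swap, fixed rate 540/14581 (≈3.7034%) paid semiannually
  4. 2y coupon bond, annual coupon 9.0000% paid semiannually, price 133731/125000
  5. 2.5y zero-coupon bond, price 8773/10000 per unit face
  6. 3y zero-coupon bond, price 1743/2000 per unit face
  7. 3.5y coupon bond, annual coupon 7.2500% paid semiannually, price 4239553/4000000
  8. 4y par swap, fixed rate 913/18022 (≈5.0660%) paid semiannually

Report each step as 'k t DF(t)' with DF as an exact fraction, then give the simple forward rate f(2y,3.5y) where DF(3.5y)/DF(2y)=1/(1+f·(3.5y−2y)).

step 1 [0.5y] zero: DF = P = 1973/2000 ≈ 0.986500
step 2 [1y] swap r/2=163/19702: DF=(1 − 163/19702·(0.986500))/(1+163/19702) = 9837/10000 ≈ 0.983700
step 3 [1.5y] swap r/2=270/14581: DF=(1 − 270/14581·(0.986500+0.983700))/(1+270/14581) = 473/500 ≈ 0.946000
step 4 [2y] bond c/2=9/200: DF=(133731/125000 − 9/200·(0.986500+0.983700+0.946000))/(1+9/200) = 4491/5000 ≈ 0.898200
step 5 [2.5y] zero: DF = P = 8773/10000 ≈ 0.877300
step 6 [3y] zero: DF = P = 1743/2000 ≈ 0.871500
step 7 [3.5y] bond c/2=29/800: DF=(4239553/4000000 − 29/800·(0.986500+0.983700+0.946000+0.898200+0.877300+0.871500))/(1+29/800) = 4141/5000 ≈ 0.828200
step 8 [4y] swap r/2=913/36044: DF=(1 − 913/36044·(0.986500+0.983700+0.946000+0.898200+0.877300+0.871500+0.828200))/(1+913/36044) = 4087/5000 ≈ 0.817400

1 1/2 1973/2000
2 1 9837/10000
3 3/2 473/500
4 2 4491/5000
5 5/2 8773/10000
6 3 1743/2000
7 7/2 4141/5000
8 4 4087/5000
f(2y,3.5y) = ((4491/5000)/(4141/5000) − 1)/(3/2) = 700/12423 ≈ 5.6347%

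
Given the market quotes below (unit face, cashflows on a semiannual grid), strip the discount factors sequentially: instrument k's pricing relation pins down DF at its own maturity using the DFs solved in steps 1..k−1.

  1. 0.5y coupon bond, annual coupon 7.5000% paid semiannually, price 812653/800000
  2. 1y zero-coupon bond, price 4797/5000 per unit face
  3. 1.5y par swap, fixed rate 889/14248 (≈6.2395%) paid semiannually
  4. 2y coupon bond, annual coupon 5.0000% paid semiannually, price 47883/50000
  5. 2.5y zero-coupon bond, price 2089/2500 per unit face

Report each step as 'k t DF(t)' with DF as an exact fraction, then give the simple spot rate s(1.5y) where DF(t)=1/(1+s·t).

step 1 [0.5y] bond c/2=3/80: DF=(812653/800000 − 3/80·(0))/(1+3/80) = 9791/10000 ≈ 0.979100
step 2 [1y] zero: DF = P = 4797/5000 ≈ 0.959400
step 3 [1.5y] swap r/2=889/28496: DF=(1 − 889/28496·(0.979100+0.959400))/(1+889/28496) = 9111/10000 ≈ 0.911100
step 4 [2y] bond c/2=1/40: DF=(47883/50000 − 1/40·(0.979100+0.959400+0.911100))/(1+1/40) = 1081/1250 ≈ 0.864800
step 5 [2.5y] zero: DF = P = 2089/2500 ≈ 0.835600

1 1/2 9791/10000
2 1 4797/5000
3 3/2 9111/10000
4 2 1081/1250
5 5/2 2089/2500
s(1.5y) = (1/(9111/10000) − 1)/(3/2) = 1778/27333 ≈ 6.5050%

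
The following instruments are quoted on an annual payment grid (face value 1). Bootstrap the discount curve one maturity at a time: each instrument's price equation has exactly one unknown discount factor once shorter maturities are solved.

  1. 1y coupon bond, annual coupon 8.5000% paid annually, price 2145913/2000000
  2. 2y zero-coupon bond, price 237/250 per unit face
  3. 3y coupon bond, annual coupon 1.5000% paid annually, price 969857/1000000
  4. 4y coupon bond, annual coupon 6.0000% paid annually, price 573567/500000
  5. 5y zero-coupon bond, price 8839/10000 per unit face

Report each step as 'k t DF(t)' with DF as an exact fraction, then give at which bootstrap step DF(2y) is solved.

step 1 [1y] bond c/1=17/200: DF=(2145913/2000000 − 17/200·(0))/(1+17/200) = 9889/10000 ≈ 0.988900
step 2 [2y] zero: DF = P = 237/250 ≈ 0.948000
step 3 [3y] bond c/1=3/200: DF=(969857/1000000 − 3/200·(0.988900+0.948000))/(1+3/200) = 9269/10000 ≈ 0.926900
step 4 [4y] bond c/1=3/50: DF=(573567/500000 − 3/50·(0.988900+0.948000+0.926900))/(1+3/50) = 9201/10000 ≈ 0.920100
step 5 [5y] zero: DF = P = 8839/10000 ≈ 0.883900

1 1 9889/10000
2 2 237/250
3 3 9269/10000
4 4 9201/10000
5 5 8839/10000
DF(2y) is solved at step 2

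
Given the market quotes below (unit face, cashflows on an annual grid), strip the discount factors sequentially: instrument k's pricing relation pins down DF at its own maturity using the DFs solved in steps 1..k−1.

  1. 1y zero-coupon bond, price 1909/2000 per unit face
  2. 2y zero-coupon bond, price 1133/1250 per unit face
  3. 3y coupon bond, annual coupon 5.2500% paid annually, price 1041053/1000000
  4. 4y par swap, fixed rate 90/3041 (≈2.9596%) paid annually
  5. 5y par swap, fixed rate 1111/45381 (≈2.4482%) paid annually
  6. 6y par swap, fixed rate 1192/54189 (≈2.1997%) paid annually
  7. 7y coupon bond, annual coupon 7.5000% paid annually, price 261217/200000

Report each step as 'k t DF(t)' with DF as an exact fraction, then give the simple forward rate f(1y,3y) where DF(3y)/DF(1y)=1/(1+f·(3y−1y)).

1 1 1909/2000
2 2 1133/1250
3 3 8963/10000
4 4 223/250
5 5 8889/10000
6 6 1101/1250
7 7 8369/10000
f(1y,3y) = ((1909/2000)/(8963/10000) − 1)/(2) = 291/8963 ≈ 3.2467%

step 1 [1y] zero: DF = P = 1909/2000 ≈ 0.954500
step 2 [2y] zero: DF = P = 1133/1250 ≈ 0.906400
step 3 [3y] bond c/1=21/400: DF=(1041053/1000000 − 21/400·(0.954500+0.906400))/(1+21/400) = 8963/10000 ≈ 0.896300
step 4 [4y] swap r/1=90/3041: DF=(1 − 90/3041·(0.954500+0.906400+0.896300))/(1+90/3041) = 223/250 ≈ 0.892000
step 5 [5y] swap r/1=1111/45381: DF=(1 − 1111/45381·(0.954500+0.906400+0.896300+0.892000))/(1+1111/45381) = 8889/10000 ≈ 0.888900
step 6 [6y] swap r/1=1192/54189: DF=(1 − 1192/54189·(0.954500+0.906400+0.896300+0.892000+0.888900))/(1+1192/54189) = 1101/1250 ≈ 0.880800
step 7 [7y] bond c/1=3/40: DF=(261217/200000 − 3/40·(0.954500+0.906400+0.896300+0.892000+0.888900+0.880800))/(1+3/40) = 8369/10000 ≈ 0.836900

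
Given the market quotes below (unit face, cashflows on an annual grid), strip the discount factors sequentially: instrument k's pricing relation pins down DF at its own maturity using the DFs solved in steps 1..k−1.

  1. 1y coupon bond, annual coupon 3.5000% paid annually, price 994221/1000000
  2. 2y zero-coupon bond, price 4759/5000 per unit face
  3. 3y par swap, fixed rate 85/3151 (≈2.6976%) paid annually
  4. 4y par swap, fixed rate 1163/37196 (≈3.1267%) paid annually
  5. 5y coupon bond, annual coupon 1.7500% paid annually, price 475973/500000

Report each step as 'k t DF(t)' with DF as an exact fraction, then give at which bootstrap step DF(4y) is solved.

step 1 [1y] bond c/1=7/200: DF=(994221/1000000 − 7/200·(0))/(1+7/200) = 4803/5000 ≈ 0.960600
step 2 [2y] zero: DF = P = 4759/5000 ≈ 0.951800
step 3 [3y] swap r/1=85/3151: DF=(1 − 85/3151·(0.960600+0.951800))/(1+85/3151) = 1847/2000 ≈ 0.923500
step 4 [4y] swap r/1=1163/37196: DF=(1 − 1163/37196·(0.960600+0.951800+0.923500))/(1+1163/37196) = 8837/10000 ≈ 0.883700
step 5 [5y] bond c/1=7/400: DF=(475973/500000 − 7/400·(0.960600+0.951800+0.923500+0.883700))/(1+7/400) = 2179/2500 ≈ 0.871600

1 1 4803/5000
2 2 4759/5000
3 3 1847/2000
4 4 8837/10000
5 5 2179/2500
DF(4y) is solved at step 4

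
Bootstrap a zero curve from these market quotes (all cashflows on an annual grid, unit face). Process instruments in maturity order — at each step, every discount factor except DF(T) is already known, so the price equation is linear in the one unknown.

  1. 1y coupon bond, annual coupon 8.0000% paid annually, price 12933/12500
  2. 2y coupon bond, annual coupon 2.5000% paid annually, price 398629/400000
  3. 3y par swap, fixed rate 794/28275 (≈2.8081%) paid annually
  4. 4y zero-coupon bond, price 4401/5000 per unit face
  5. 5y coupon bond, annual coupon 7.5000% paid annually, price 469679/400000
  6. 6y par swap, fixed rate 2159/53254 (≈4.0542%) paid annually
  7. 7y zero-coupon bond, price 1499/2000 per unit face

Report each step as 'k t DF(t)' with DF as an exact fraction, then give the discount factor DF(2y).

1 1 479/500
2 2 9489/10000
3 3 4603/5000
4 4 4401/5000
5 5 521/625
6 6 7841/10000
7 7 1499/2000
DF(2y) = 9489/10000 ≈ 0.948900

step 1 [1y] bond c/1=2/25: DF=(12933/12500 − 2/25·(0))/(1+2/25) = 479/500 ≈ 0.958000
step 2 [2y] bond c/1=1/40: DF=(398629/400000 − 1/40·(0.958000))/(1+1/40) = 9489/10000 ≈ 0.948900
step 3 [3y] swap r/1=794/28275: DF=(1 − 794/28275·(0.958000+0.948900))/(1+794/28275) = 4603/5000 ≈ 0.920600
step 4 [4y] zero: DF = P = 4401/5000 ≈ 0.880200
step 5 [5y] bond c/1=3/40: DF=(469679/400000 − 3/40·(0.958000+0.948900+0.920600+0.880200))/(1+3/40) = 521/625 ≈ 0.833600
step 6 [6y] swap r/1=2159/53254: DF=(1 − 2159/53254·(0.958000+0.948900+0.920600+0.880200+0.833600))/(1+2159/53254) = 7841/10000 ≈ 0.784100
step 7 [7y] zero: DF = P = 1499/2000 ≈ 0.749500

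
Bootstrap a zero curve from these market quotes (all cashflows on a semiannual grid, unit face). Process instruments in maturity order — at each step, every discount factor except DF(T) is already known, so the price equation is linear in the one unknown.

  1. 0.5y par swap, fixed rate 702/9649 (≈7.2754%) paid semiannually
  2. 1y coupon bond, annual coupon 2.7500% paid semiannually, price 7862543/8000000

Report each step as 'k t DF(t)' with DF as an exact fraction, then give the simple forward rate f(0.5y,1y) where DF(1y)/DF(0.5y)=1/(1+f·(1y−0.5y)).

1 1/2 9649/10000
2 1 2391/2500
f(0.5y,1y) = ((9649/10000)/(2391/2500) − 1)/(1/2) = 85/4782 ≈ 1.7775%

step 1 [0.5y] swap r/2=351/9649: DF=(1 − 351/9649·(0))/(1+351/9649) = 9649/10000 ≈ 0.964900
step 2 [1y] bond c/2=11/800: DF=(7862543/8000000 − 11/800·(0.964900))/(1+11/800) = 2391/2500 ≈ 0.956400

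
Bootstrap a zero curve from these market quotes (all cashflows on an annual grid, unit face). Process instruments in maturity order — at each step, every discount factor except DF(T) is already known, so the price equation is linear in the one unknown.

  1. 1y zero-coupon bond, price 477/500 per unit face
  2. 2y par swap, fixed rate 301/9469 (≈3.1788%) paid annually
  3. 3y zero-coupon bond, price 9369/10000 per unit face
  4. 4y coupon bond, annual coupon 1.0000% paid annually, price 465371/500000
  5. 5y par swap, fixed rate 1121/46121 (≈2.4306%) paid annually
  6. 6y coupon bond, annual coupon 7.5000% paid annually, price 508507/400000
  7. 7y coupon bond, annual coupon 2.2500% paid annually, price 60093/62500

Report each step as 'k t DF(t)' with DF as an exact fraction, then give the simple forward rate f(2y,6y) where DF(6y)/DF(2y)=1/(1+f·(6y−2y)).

step 1 [1y] zero: DF = P = 477/500 ≈ 0.954000
step 2 [2y] swap r/1=301/9469: DF=(1 − 301/9469·(0.954000))/(1+301/9469) = 4699/5000 ≈ 0.939800
step 3 [3y] zero: DF = P = 9369/10000 ≈ 0.936900
step 4 [4y] bond c/1=1/100: DF=(465371/500000 − 1/100·(0.954000+0.939800+0.936900))/(1+1/100) = 1787/2000 ≈ 0.893500
step 5 [5y] swap r/1=1121/46121: DF=(1 − 1121/46121·(0.954000+0.939800+0.936900+0.893500))/(1+1121/46121) = 8879/10000 ≈ 0.887900
step 6 [6y] bond c/1=3/40: DF=(508507/400000 − 3/40·(0.954000+0.939800+0.936900+0.893500+0.887900))/(1+3/40) = 538/625 ≈ 0.860800
step 7 [7y] bond c/1=9/400: DF=(60093/62500 − 9/400·(0.954000+0.939800+0.936900+0.893500+0.887900+0.860800))/(1+9/400) = 8199/10000 ≈ 0.819900

1 1 477/500
2 2 4699/5000
3 3 9369/10000
4 4 1787/2000
5 5 8879/10000
6 6 538/625
7 7 8199/10000
f(2y,6y) = ((4699/5000)/(538/625) − 1)/(4) = 395/17216 ≈ 2.2944%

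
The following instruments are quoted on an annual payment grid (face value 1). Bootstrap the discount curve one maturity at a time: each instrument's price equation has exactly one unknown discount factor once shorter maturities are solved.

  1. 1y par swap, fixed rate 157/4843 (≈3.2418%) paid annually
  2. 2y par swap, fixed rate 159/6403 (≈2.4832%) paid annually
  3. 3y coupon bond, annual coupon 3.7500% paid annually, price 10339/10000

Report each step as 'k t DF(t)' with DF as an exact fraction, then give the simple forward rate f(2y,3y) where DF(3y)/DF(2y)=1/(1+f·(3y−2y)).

1 1 4843/5000
2 2 9523/10000
3 3 9271/10000
f(2y,3y) = ((9523/10000)/(9271/10000) − 1)/(1) = 252/9271 ≈ 2.7182%

step 1 [1y] swap r/1=157/4843: DF=(1 − 157/4843·(0))/(1+157/4843) = 4843/5000 ≈ 0.968600
step 2 [2y] swap r/1=159/6403: DF=(1 − 159/6403·(0.968600))/(1+159/6403) = 9523/10000 ≈ 0.952300
step 3 [3y] bond c/1=3/80: DF=(10339/10000 − 3/80·(0.968600+0.952300))/(1+3/80) = 9271/10000 ≈ 0.927100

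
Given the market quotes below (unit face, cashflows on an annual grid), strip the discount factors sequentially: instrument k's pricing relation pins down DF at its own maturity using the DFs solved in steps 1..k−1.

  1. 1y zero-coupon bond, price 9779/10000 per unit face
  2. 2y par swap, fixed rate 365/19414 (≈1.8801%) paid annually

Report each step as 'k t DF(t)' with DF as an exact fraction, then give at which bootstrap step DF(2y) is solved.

1 1 9779/10000
2 2 1927/2000
DF(2y) is solved at step 2

step 1 [1y] zero: DF = P = 9779/10000 ≈ 0.977900
step 2 [2y] swap r/1=365/19414: DF=(1 − 365/19414·(0.977900))/(1+365/19414) = 1927/2000 ≈ 0.963500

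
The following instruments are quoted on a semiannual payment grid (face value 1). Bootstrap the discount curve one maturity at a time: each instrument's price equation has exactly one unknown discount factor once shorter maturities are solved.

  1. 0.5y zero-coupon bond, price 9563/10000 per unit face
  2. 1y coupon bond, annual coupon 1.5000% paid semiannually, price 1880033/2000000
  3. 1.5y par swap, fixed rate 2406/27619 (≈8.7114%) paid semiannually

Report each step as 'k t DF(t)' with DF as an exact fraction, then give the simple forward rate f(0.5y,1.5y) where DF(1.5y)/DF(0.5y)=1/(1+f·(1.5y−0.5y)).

step 1 [0.5y] zero: DF = P = 9563/10000 ≈ 0.956300
step 2 [1y] bond c/2=3/400: DF=(1880033/2000000 − 3/400·(0.956300))/(1+3/400) = 9259/10000 ≈ 0.925900
step 3 [1.5y] swap r/2=1203/27619: DF=(1 − 1203/27619·(0.956300+0.925900))/(1+1203/27619) = 8797/10000 ≈ 0.879700

1 1/2 9563/10000
2 1 9259/10000
3 3/2 8797/10000
f(0.5y,1.5y) = ((9563/10000)/(8797/10000) − 1)/(1) = 766/8797 ≈ 8.7075%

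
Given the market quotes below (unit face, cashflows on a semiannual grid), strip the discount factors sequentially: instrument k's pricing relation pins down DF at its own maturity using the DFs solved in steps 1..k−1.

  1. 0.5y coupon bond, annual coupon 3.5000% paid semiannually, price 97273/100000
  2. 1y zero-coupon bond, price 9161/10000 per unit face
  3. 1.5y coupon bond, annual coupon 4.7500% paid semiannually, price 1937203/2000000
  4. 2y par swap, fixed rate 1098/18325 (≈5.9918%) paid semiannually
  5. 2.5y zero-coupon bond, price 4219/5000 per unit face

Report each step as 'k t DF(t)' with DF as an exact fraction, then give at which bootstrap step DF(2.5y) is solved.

step 1 [0.5y] bond c/2=7/400: DF=(97273/100000 − 7/400·(0))/(1+7/400) = 239/250 ≈ 0.956000
step 2 [1y] zero: DF = P = 9161/10000 ≈ 0.916100
step 3 [1.5y] bond c/2=19/800: DF=(1937203/2000000 − 19/800·(0.956000+0.916100))/(1+19/800) = 9027/10000 ≈ 0.902700
step 4 [2y] swap r/2=549/18325: DF=(1 − 549/18325·(0.956000+0.916100+0.902700))/(1+549/18325) = 4451/5000 ≈ 0.890200
step 5 [2.5y] zero: DF = P = 4219/5000 ≈ 0.843800

1 1/2 239/250
2 1 9161/10000
3 3/2 9027/10000
4 2 4451/5000
5 5/2 4219/5000
DF(2.5y) is solved at step 5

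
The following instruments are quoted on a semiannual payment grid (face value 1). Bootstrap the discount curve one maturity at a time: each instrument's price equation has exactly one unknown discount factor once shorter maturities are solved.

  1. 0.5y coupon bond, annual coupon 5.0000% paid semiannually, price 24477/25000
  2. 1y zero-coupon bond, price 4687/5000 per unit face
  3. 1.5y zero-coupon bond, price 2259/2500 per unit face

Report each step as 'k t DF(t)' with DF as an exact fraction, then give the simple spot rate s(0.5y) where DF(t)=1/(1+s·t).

1 1/2 597/625
2 1 4687/5000
3 3/2 2259/2500
s(0.5y) = (1/(597/625) − 1)/(1/2) = 56/597 ≈ 9.3802%

step 1 [0.5y] bond c/2=1/40: DF=(24477/25000 − 1/40·(0))/(1+1/40) = 597/625 ≈ 0.955200
step 2 [1y] zero: DF = P = 4687/5000 ≈ 0.937400
step 3 [1.5y] zero: DF = P = 2259/2500 ≈ 0.903600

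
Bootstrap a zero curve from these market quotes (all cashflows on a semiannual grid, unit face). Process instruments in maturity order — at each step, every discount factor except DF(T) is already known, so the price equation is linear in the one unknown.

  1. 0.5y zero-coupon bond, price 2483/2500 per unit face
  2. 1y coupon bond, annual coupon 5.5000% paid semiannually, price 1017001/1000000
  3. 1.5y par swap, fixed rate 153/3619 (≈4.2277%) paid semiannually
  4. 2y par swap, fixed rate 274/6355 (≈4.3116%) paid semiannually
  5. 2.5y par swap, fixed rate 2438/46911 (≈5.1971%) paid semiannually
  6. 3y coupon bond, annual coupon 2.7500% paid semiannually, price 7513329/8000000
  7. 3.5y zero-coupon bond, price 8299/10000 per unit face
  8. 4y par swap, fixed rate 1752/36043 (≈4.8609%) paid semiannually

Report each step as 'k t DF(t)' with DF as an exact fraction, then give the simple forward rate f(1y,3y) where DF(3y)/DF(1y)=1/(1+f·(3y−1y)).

1 1/2 2483/2500
2 1 602/625
3 3/2 2347/2500
4 2 4589/5000
5 5/2 8781/10000
6 3 2157/2500
7 7/2 8299/10000
8 4 1031/1250
f(1y,3y) = ((602/625)/(2157/2500) − 1)/(2) = 251/4314 ≈ 5.8183%

step 1 [0.5y] zero: DF = P = 2483/2500 ≈ 0.993200
step 2 [1y] bond c/2=11/400: DF=(1017001/1000000 − 11/400·(0.993200))/(1+11/400) = 602/625 ≈ 0.963200
step 3 [1.5y] swap r/2=153/7238: DF=(1 − 153/7238·(0.993200+0.963200))/(1+153/7238) = 2347/2500 ≈ 0.938800
step 4 [2y] swap r/2=137/6355: DF=(1 − 137/6355·(0.993200+0.963200+0.938800))/(1+137/6355) = 4589/5000 ≈ 0.917800
step 5 [2.5y] swap r/2=1219/46911: DF=(1 − 1219/46911·(0.993200+0.963200+0.938800+0.917800))/(1+1219/46911) = 8781/10000 ≈ 0.878100
step 6 [3y] bond c/2=11/800: DF=(7513329/8000000 − 11/800·(0.993200+0.963200+0.938800+0.917800+0.878100))/(1+11/800) = 2157/2500 ≈ 0.862800
step 7 [3.5y] zero: DF = P = 8299/10000 ≈ 0.829900
step 8 [4y] swap r/2=876/36043: DF=(1 − 876/36043·(0.993200+0.963200+0.938800+0.917800+0.878100+0.862800+0.829900))/(1+876/36043) = 1031/1250 ≈ 0.824800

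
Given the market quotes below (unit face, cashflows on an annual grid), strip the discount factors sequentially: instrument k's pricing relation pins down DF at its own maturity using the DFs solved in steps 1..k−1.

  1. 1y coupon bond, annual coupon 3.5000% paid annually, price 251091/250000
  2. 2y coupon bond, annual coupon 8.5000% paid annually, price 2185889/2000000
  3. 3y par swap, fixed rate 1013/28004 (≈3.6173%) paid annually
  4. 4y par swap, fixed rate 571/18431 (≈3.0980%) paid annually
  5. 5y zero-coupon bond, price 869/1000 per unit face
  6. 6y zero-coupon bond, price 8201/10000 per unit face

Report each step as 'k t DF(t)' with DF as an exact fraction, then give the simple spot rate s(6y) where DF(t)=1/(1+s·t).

step 1 [1y] bond c/1=7/200: DF=(251091/250000 − 7/200·(0))/(1+7/200) = 1213/1250 ≈ 0.970400
step 2 [2y] bond c/1=17/200: DF=(2185889/2000000 − 17/200·(0.970400))/(1+17/200) = 9313/10000 ≈ 0.931300
step 3 [3y] swap r/1=1013/28004: DF=(1 − 1013/28004·(0.970400+0.931300))/(1+1013/28004) = 8987/10000 ≈ 0.898700
step 4 [4y] swap r/1=571/18431: DF=(1 − 571/18431·(0.970400+0.931300+0.898700))/(1+571/18431) = 4429/5000 ≈ 0.885800
step 5 [5y] zero: DF = P = 869/1000 ≈ 0.869000
step 6 [6y] zero: DF = P = 8201/10000 ≈ 0.820100

1 1 1213/1250
2 2 9313/10000
3 3 8987/10000
4 4 4429/5000
5 5 869/1000
6 6 8201/10000
s(6y) = (1/(8201/10000) − 1)/(6) = 1799/49206 ≈ 3.6561%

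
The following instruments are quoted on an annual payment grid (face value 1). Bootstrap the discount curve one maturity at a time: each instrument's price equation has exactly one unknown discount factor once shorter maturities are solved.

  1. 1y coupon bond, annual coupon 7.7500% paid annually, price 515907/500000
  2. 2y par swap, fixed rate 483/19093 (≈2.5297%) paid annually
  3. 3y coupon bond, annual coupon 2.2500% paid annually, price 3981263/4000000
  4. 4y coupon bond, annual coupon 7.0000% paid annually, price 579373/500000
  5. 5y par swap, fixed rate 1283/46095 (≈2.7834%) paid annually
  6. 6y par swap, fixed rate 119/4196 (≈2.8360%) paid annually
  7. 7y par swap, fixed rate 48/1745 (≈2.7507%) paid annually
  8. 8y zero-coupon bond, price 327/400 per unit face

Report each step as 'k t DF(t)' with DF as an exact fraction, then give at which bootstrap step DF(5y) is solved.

step 1 [1y] bond c/1=31/400: DF=(515907/500000 − 31/400·(0))/(1+31/400) = 1197/1250 ≈ 0.957600
step 2 [2y] swap r/1=483/19093: DF=(1 − 483/19093·(0.957600))/(1+483/19093) = 9517/10000 ≈ 0.951700
step 3 [3y] bond c/1=9/400: DF=(3981263/4000000 − 9/400·(0.957600+0.951700))/(1+9/400) = 4657/5000 ≈ 0.931400
step 4 [4y] bond c/1=7/100: DF=(579373/500000 − 7/100·(0.957600+0.951700+0.931400))/(1+7/100) = 8971/10000 ≈ 0.897100
step 5 [5y] swap r/1=1283/46095: DF=(1 − 1283/46095·(0.957600+0.951700+0.931400+0.897100))/(1+1283/46095) = 8717/10000 ≈ 0.871700
step 6 [6y] swap r/1=119/4196: DF=(1 − 119/4196·(0.957600+0.951700+0.931400+0.897100+0.871700))/(1+119/4196) = 8453/10000 ≈ 0.845300
step 7 [7y] swap r/1=48/1745: DF=(1 − 48/1745·(0.957600+0.951700+0.931400+0.897100+0.871700+0.845300))/(1+48/1745) = 517/625 ≈ 0.827200
step 8 [8y] zero: DF = P = 327/400 ≈ 0.817500

1 1 1197/1250
2 2 9517/10000
3 3 4657/5000
4 4 8971/10000
5 5 8717/10000
6 6 8453/10000
7 7 517/625
8 8 327/400
DF(5y) is solved at step 5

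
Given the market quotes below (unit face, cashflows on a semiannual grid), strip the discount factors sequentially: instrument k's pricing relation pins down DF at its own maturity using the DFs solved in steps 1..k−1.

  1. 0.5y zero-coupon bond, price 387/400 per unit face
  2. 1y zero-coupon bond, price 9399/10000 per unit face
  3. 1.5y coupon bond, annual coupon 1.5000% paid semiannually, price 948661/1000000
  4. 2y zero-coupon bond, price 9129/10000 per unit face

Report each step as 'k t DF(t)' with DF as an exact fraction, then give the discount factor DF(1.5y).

step 1 [0.5y] zero: DF = P = 387/400 ≈ 0.967500
step 2 [1y] zero: DF = P = 9399/10000 ≈ 0.939900
step 3 [1.5y] bond c/2=3/400: DF=(948661/1000000 − 3/400·(0.967500+0.939900))/(1+3/400) = 4637/5000 ≈ 0.927400
step 4 [2y] zero: DF = P = 9129/10000 ≈ 0.912900

1 1/2 387/400
2 1 9399/10000
3 3/2 4637/5000
4 2 9129/10000
DF(1.5y) = 4637/5000 ≈ 0.927400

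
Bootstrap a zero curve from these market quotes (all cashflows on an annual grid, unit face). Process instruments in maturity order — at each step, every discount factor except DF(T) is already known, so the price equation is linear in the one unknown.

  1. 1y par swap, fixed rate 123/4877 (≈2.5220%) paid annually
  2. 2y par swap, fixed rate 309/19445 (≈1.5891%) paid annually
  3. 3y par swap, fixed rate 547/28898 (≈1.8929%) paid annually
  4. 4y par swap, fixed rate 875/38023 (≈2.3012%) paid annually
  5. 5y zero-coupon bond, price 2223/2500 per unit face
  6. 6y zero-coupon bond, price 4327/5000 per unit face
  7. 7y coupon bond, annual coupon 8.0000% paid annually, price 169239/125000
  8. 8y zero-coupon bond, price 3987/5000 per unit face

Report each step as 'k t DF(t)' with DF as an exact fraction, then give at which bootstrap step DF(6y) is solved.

step 1 [1y] swap r/1=123/4877: DF=(1 − 123/4877·(0))/(1+123/4877) = 4877/5000 ≈ 0.975400
step 2 [2y] swap r/1=309/19445: DF=(1 − 309/19445·(0.975400))/(1+309/19445) = 9691/10000 ≈ 0.969100
step 3 [3y] swap r/1=547/28898: DF=(1 − 547/28898·(0.975400+0.969100))/(1+547/28898) = 9453/10000 ≈ 0.945300
step 4 [4y] swap r/1=875/38023: DF=(1 − 875/38023·(0.975400+0.969100+0.945300))/(1+875/38023) = 73/80 ≈ 0.912500
step 5 [5y] zero: DF = P = 2223/2500 ≈ 0.889200
step 6 [6y] zero: DF = P = 4327/5000 ≈ 0.865400
step 7 [7y] bond c/1=2/25: DF=(169239/125000 − 2/25·(0.975400+0.969100+0.945300+0.912500+0.889200+0.865400))/(1+2/25) = 421/500 ≈ 0.842000
step 8 [8y] zero: DF = P = 3987/5000 ≈ 0.797400

1 1 4877/5000
2 2 9691/10000
3 3 9453/10000
4 4 73/80
5 5 2223/2500
6 6 4327/5000
7 7 421/500
8 8 3987/5000
DF(6y) is solved at step 6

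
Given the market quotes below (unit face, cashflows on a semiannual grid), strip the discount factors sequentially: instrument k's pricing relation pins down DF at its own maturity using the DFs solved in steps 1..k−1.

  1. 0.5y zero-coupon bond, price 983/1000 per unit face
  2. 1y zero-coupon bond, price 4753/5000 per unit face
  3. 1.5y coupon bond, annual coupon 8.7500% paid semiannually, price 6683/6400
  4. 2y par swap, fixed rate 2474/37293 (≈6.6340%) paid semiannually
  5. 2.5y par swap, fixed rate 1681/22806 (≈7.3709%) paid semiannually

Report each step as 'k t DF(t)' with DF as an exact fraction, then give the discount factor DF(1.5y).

step 1 [0.5y] zero: DF = P = 983/1000 ≈ 0.983000
step 2 [1y] zero: DF = P = 4753/5000 ≈ 0.950600
step 3 [1.5y] bond c/2=7/160: DF=(6683/6400 − 7/160·(0.983000+0.950600))/(1+7/160) = 4597/5000 ≈ 0.919400
step 4 [2y] swap r/2=1237/37293: DF=(1 − 1237/37293·(0.983000+0.950600+0.919400))/(1+1237/37293) = 8763/10000 ≈ 0.876300
step 5 [2.5y] swap r/2=1681/45612: DF=(1 − 1681/45612·(0.983000+0.950600+0.919400+0.876300))/(1+1681/45612) = 8319/10000 ≈ 0.831900

1 1/2 983/1000
2 1 4753/5000
3 3/2 4597/5000
4 2 8763/10000
5 5/2 8319/10000
DF(1.5y) = 4597/5000 ≈ 0.919400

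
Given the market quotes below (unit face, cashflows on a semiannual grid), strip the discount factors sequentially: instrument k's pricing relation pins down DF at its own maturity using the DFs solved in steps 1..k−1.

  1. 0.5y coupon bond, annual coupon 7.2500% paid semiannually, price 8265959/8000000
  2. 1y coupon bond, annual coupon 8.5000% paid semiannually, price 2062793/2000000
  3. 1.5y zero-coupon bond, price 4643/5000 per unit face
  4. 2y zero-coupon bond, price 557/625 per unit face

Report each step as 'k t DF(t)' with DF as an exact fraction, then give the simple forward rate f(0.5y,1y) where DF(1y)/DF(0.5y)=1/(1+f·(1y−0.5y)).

step 1 [0.5y] bond c/2=29/800: DF=(8265959/8000000 − 29/800·(0))/(1+29/800) = 9971/10000 ≈ 0.997100
step 2 [1y] bond c/2=17/400: DF=(2062793/2000000 − 17/400·(0.997100))/(1+17/400) = 9487/10000 ≈ 0.948700
step 3 [1.5y] zero: DF = P = 4643/5000 ≈ 0.928600
step 4 [2y] zero: DF = P = 557/625 ≈ 0.891200

1 1/2 9971/10000
2 1 9487/10000
3 3/2 4643/5000
4 2 557/625
f(0.5y,1y) = ((9971/10000)/(9487/10000) − 1)/(1/2) = 968/9487 ≈ 10.2034%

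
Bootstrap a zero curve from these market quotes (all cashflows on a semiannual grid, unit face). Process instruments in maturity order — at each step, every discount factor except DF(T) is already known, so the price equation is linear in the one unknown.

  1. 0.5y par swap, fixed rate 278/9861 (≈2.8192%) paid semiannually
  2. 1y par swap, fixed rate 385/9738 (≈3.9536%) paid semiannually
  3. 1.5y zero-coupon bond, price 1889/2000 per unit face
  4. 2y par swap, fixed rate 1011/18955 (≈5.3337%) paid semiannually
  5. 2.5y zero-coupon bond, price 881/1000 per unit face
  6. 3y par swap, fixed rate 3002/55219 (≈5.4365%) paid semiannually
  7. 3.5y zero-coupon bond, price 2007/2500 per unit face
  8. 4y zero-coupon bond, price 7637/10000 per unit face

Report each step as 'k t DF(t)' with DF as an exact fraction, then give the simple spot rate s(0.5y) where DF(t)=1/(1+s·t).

1 1/2 9861/10000
2 1 1923/2000
3 3/2 1889/2000
4 2 8989/10000
5 5/2 881/1000
6 3 8499/10000
7 7/2 2007/2500
8 4 7637/10000
s(0.5y) = (1/(9861/10000) − 1)/(1/2) = 278/9861 ≈ 2.8192%

step 1 [0.5y] swap r/2=139/9861: DF=(1 − 139/9861·(0))/(1+139/9861) = 9861/10000 ≈ 0.986100
step 2 [1y] swap r/2=385/19476: DF=(1 − 385/19476·(0.986100))/(1+385/19476) = 1923/2000 ≈ 0.961500
step 3 [1.5y] zero: DF = P = 1889/2000 ≈ 0.944500
step 4 [2y] swap r/2=1011/37910: DF=(1 − 1011/37910·(0.986100+0.961500+0.944500))/(1+1011/37910) = 8989/10000 ≈ 0.898900
step 5 [2.5y] zero: DF = P = 881/1000 ≈ 0.881000
step 6 [3y] swap r/2=1501/55219: DF=(1 − 1501/55219·(0.986100+0.961500+0.944500+0.898900+0.881000))/(1+1501/55219) = 8499/10000 ≈ 0.849900
step 7 [3.5y] zero: DF = P = 2007/2500 ≈ 0.802800
step 8 [4y] zero: DF = P = 7637/10000 ≈ 0.763700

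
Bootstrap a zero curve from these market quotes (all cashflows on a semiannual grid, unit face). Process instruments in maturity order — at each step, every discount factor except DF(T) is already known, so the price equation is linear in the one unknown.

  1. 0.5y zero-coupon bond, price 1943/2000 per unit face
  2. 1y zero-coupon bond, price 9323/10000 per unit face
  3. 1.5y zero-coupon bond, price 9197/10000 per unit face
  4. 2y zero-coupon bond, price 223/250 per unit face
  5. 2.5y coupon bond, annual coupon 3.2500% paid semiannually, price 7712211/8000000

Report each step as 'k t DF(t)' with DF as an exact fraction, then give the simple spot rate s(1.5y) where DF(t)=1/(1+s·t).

step 1 [0.5y] zero: DF = P = 1943/2000 ≈ 0.971500
step 2 [1y] zero: DF = P = 9323/10000 ≈ 0.932300
step 3 [1.5y] zero: DF = P = 9197/10000 ≈ 0.919700
step 4 [2y] zero: DF = P = 223/250 ≈ 0.892000
step 5 [2.5y] bond c/2=13/800: DF=(7712211/8000000 − 13/800·(0.971500+0.932300+0.919700+0.892000))/(1+13/800) = 2223/2500 ≈ 0.889200

1 1/2 1943/2000
2 1 9323/10000
3 3/2 9197/10000
4 2 223/250
5 5/2 2223/2500
s(1.5y) = (1/(9197/10000) − 1)/(3/2) = 1606/27591 ≈ 5.8207%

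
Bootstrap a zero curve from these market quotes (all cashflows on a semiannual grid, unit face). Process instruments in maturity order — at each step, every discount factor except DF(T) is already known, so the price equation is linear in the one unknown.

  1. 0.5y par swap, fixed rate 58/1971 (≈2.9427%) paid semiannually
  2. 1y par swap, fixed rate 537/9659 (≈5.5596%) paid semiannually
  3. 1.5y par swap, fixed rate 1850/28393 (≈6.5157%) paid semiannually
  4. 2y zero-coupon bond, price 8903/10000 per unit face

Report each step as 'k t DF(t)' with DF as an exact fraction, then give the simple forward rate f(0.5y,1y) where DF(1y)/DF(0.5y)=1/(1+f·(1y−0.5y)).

1 1/2 1971/2000
2 1 9463/10000
3 3/2 363/400
4 2 8903/10000
f(0.5y,1y) = ((1971/2000)/(9463/10000) − 1)/(1/2) = 784/9463 ≈ 8.2849%

step 1 [0.5y] swap r/2=29/1971: DF=(1 − 29/1971·(0))/(1+29/1971) = 1971/2000 ≈ 0.985500
step 2 [1y] swap r/2=537/19318: DF=(1 − 537/19318·(0.985500))/(1+537/19318) = 9463/10000 ≈ 0.946300
step 3 [1.5y] swap r/2=925/28393: DF=(1 − 925/28393·(0.985500+0.946300))/(1+925/28393) = 363/400 ≈ 0.907500
step 4 [2y] zero: DF = P = 8903/10000 ≈ 0.890300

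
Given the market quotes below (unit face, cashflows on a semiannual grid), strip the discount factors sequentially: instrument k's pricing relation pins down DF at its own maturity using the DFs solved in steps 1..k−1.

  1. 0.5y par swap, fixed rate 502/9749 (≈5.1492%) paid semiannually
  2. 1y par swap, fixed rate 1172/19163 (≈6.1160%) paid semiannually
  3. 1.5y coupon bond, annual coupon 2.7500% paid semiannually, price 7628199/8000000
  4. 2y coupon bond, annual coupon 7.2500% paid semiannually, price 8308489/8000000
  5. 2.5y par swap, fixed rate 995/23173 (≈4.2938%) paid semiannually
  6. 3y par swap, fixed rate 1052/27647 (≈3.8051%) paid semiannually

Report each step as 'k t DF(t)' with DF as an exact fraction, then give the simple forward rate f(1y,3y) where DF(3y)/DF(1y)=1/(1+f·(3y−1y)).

step 1 [0.5y] swap r/2=251/9749: DF=(1 − 251/9749·(0))/(1+251/9749) = 9749/10000 ≈ 0.974900
step 2 [1y] swap r/2=586/19163: DF=(1 − 586/19163·(0.974900))/(1+586/19163) = 4707/5000 ≈ 0.941400
step 3 [1.5y] bond c/2=11/800: DF=(7628199/8000000 − 11/800·(0.974900+0.941400))/(1+11/800) = 4573/5000 ≈ 0.914600
step 4 [2y] bond c/2=29/800: DF=(8308489/8000000 − 29/800·(0.974900+0.941400+0.914600))/(1+29/800) = 1129/1250 ≈ 0.903200
step 5 [2.5y] swap r/2=995/46346: DF=(1 − 995/46346·(0.974900+0.941400+0.914600+0.903200))/(1+995/46346) = 1801/2000 ≈ 0.900500
step 6 [3y] swap r/2=526/27647: DF=(1 − 526/27647·(0.974900+0.941400+0.914600+0.903200+0.900500))/(1+526/27647) = 2237/2500 ≈ 0.894800

1 1/2 9749/10000
2 1 4707/5000
3 3/2 4573/5000
4 2 1129/1250
5 5/2 1801/2000
6 3 2237/2500
f(1y,3y) = ((4707/5000)/(2237/2500) − 1)/(2) = 233/8948 ≈ 2.6039%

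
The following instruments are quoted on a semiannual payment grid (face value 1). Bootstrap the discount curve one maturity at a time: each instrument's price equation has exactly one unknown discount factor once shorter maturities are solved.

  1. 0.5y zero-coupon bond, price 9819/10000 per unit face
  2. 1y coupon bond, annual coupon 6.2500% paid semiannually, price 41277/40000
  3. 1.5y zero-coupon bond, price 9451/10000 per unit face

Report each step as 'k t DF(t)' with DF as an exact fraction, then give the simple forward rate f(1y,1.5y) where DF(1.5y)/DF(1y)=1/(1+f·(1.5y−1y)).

1 1/2 9819/10000
2 1 9709/10000
3 3/2 9451/10000
f(1y,1.5y) = ((9709/10000)/(9451/10000) − 1)/(1/2) = 516/9451 ≈ 5.4597%

step 1 [0.5y] zero: DF = P = 9819/10000 ≈ 0.981900
step 2 [1y] bond c/2=1/32: DF=(41277/40000 − 1/32·(0.981900))/(1+1/32) = 9709/10000 ≈ 0.970900
step 3 [1.5y] zero: DF = P = 9451/10000 ≈ 0.945100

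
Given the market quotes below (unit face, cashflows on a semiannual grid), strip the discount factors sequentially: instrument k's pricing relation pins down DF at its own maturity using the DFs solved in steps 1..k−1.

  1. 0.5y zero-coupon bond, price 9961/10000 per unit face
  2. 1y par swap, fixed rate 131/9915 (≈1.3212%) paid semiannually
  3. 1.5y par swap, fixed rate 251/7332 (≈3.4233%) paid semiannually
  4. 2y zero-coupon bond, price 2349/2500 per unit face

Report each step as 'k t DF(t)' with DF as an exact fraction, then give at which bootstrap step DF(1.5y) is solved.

step 1 [0.5y] zero: DF = P = 9961/10000 ≈ 0.996100
step 2 [1y] swap r/2=131/19830: DF=(1 − 131/19830·(0.996100))/(1+131/19830) = 9869/10000 ≈ 0.986900
step 3 [1.5y] swap r/2=251/14664: DF=(1 − 251/14664·(0.996100+0.986900))/(1+251/14664) = 4749/5000 ≈ 0.949800
step 4 [2y] zero: DF = P = 2349/2500 ≈ 0.939600

1 1/2 9961/10000
2 1 9869/10000
3 3/2 4749/5000
4 2 2349/2500
DF(1.5y) is solved at step 3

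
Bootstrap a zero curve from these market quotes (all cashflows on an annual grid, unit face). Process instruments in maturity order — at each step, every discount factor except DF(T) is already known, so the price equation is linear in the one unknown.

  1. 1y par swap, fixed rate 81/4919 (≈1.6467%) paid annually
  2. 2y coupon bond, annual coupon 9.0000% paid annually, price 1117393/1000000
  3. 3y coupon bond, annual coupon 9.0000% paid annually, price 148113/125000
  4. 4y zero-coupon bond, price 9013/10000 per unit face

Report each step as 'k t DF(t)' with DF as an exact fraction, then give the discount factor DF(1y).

step 1 [1y] swap r/1=81/4919: DF=(1 − 81/4919·(0))/(1+81/4919) = 4919/5000 ≈ 0.983800
step 2 [2y] bond c/1=9/100: DF=(1117393/1000000 − 9/100·(0.983800))/(1+9/100) = 9439/10000 ≈ 0.943900
step 3 [3y] bond c/1=9/100: DF=(148113/125000 − 9/100·(0.983800+0.943900))/(1+9/100) = 9279/10000 ≈ 0.927900
step 4 [4y] zero: DF = P = 9013/10000 ≈ 0.901300

1 1 4919/5000
2 2 9439/10000
3 3 9279/10000
4 4 9013/10000
DF(1y) = 4919/5000 ≈ 0.983800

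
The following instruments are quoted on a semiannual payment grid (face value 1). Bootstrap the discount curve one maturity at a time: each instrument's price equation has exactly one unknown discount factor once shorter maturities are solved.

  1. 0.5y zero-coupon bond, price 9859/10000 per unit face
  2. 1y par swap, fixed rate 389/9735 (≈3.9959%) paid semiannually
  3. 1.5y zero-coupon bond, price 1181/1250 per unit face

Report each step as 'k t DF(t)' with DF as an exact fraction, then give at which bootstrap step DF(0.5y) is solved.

step 1 [0.5y] zero: DF = P = 9859/10000 ≈ 0.985900
step 2 [1y] swap r/2=389/19470: DF=(1 − 389/19470·(0.985900))/(1+389/19470) = 9611/10000 ≈ 0.961100
step 3 [1.5y] zero: DF = P = 1181/1250 ≈ 0.944800

1 1/2 9859/10000
2 1 9611/10000
3 3/2 1181/1250
DF(0.5y) is solved at step 1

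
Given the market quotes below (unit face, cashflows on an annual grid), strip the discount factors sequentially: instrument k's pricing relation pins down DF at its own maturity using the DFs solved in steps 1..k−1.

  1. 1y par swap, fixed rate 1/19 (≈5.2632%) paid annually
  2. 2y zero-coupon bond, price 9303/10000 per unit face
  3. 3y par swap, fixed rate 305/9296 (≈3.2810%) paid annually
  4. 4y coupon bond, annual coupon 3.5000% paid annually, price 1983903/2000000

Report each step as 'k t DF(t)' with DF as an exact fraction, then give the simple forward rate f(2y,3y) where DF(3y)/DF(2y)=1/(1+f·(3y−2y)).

step 1 [1y] swap r/1=1/19: DF=(1 − 1/19·(0))/(1+1/19) = 19/20 ≈ 0.950000
step 2 [2y] zero: DF = P = 9303/10000 ≈ 0.930300
step 3 [3y] swap r/1=305/9296: DF=(1 − 305/9296·(0.950000+0.930300))/(1+305/9296) = 1817/2000 ≈ 0.908500
step 4 [4y] bond c/1=7/200: DF=(1983903/2000000 − 7/200·(0.950000+0.930300+0.908500))/(1+7/200) = 8641/10000 ≈ 0.864100

1 1 19/20
2 2 9303/10000
3 3 1817/2000
4 4 8641/10000
f(2y,3y) = ((9303/10000)/(1817/2000) − 1)/(1) = 218/9085 ≈ 2.3996%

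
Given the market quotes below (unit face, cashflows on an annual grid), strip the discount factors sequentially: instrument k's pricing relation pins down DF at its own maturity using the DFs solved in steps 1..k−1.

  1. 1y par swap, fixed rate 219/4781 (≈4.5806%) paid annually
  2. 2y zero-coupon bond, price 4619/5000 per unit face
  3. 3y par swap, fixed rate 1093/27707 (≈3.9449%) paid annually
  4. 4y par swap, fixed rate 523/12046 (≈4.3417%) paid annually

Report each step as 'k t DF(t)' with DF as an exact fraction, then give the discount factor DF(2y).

step 1 [1y] swap r/1=219/4781: DF=(1 − 219/4781·(0))/(1+219/4781) = 4781/5000 ≈ 0.956200
step 2 [2y] zero: DF = P = 4619/5000 ≈ 0.923800
step 3 [3y] swap r/1=1093/27707: DF=(1 − 1093/27707·(0.956200+0.923800))/(1+1093/27707) = 8907/10000 ≈ 0.890700
step 4 [4y] swap r/1=523/12046: DF=(1 − 523/12046·(0.956200+0.923800+0.890700))/(1+523/12046) = 8431/10000 ≈ 0.843100

1 1 4781/5000
2 2 4619/5000
3 3 8907/10000
4 4 8431/10000
DF(2y) = 4619/5000 ≈ 0.923800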